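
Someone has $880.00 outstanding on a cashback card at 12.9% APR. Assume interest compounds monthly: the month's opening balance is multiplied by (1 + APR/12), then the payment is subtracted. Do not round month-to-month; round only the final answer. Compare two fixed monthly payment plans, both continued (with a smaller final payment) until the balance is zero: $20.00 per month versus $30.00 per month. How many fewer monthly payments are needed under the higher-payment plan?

Monthly rate r = 12.9%/12 = 1.075% = 0.01075.
At $20.00/mo: n = ⌈−ln(1 − rB₀/P)/ln(1+r)⌉ = 60 payments (last $18.13); total interest = total paid − $880.00 = $318.13.
At $30.00/mo: 36 payments (last $12.89); total interest $182.89.
Payments saved = 60 − 36 = 24.

24 fewer payments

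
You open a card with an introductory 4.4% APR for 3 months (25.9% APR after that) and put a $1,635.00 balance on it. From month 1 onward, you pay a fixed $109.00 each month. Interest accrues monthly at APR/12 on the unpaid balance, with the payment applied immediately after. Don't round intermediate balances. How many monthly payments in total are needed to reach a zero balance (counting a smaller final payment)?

Promo months 1–3 at r₀ = 4.4%/12 = 0.00366667; months 4+ at r₁ = 25.9%/12 = 0.0215833.
After month 3: iterate B ← B·(1+r₀) − $109.00 for 3 months → $1,324.85.
Then at r₁ with $109.00/mo: n₂ = −ln(1 − r₁·B/P)/ln(1+r₁) ≈ 14.25 → 15 more payments.

18 months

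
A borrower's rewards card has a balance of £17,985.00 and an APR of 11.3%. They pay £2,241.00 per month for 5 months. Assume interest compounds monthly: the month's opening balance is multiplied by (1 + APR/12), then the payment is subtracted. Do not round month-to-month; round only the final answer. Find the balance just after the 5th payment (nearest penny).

£7,429.87

Monthly rate r = 11.3%/12 = 0.941667% = 0.00941667.
Each month: B ← B·(1+r) − £2,241.00.
Month 1: interest £169.36; balance after payment £15,913.36.
Month 2: interest £149.85; balance after payment £13,822.21.
Month 3: interest £130.16; balance after payment £11,711.37.
Month 4: interest £110.28; balance after payment £9,580.65.
Month 5: interest £90.22; balance after payment £7,429.87.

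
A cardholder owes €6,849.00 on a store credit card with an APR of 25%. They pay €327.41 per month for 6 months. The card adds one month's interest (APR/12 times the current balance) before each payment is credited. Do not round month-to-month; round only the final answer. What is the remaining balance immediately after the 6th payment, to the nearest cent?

Monthly rate r = 25%/12 = 2.08333% = 0.0208333.
Each month: B ← B·(1+r) − €327.41.
Month 1: interest €142.69; balance after payment €6,664.28.
Month 2: interest €138.84; balance after payment €6,475.71.
Month 3: interest €134.91; balance after payment €6,283.21.
Month 4: interest €130.90; balance after payment €6,086.70.
Month 5: interest €126.81; balance after payment €5,886.09.
Month 6: interest €122.63; balance after payment €5,681.31.

€5,681.31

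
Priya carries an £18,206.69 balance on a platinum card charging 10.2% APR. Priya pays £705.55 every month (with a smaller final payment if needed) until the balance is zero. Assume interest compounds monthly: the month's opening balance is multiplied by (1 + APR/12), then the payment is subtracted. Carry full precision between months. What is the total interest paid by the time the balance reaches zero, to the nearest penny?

Monthly rate r = 10.2%/12 = 0.85% = 0.0085.
Payoff takes n = ⌈−ln(1 − rB₀/P)/ln(1+r)⌉ = ⌈29.255⌉ = 30 payments; the last is £180.63.
Total paid = 29·£705.55 + £180.63 = £20,641.58.
Total interest = total paid − principal = £20,641.58 − £18,206.69 = £2,434.89.

£2,434.89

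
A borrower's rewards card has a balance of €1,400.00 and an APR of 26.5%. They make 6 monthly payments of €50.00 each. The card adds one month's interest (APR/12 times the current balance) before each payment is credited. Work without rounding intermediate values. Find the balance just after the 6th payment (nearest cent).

Monthly rate r = 26.5%/12 = 2.20833% = 0.0220833.
Each month: B ← B·(1+r) − €50.00.
Month 1: interest €30.92; balance after payment €1,380.92.
Month 2: interest €30.50; balance after payment €1,361.41.
Month 3: interest €30.06; balance after payment €1,341.48.
Month 4: interest €29.62; balance after payment €1,321.10.
Month 5: interest €29.17; balance after payment €1,300.28.
Month 6: interest €28.71; balance after payment €1,278.99.

€1,278.99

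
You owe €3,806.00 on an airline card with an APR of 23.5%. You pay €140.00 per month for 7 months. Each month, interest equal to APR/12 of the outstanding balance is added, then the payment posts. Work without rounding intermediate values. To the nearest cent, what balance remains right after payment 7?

Monthly rate r = 23.5%/12 = 1.95833% = 0.0195833.
Each month: B ← B·(1+r) − €140.00.
Month 1: interest €74.53; balance after payment €3,740.53.
Month 2: interest €73.25; balance after payment €3,673.79.
Month 3: interest €71.94; balance after payment €3,605.73.
Month 4: interest €70.61; balance after payment €3,536.34.
Month 5: interest €69.25; balance after payment €3,465.60.
Month 6: interest €67.87; balance after payment €3,393.46.
Month 7: interest €66.46; balance after payment €3,319.92.

€3,319.92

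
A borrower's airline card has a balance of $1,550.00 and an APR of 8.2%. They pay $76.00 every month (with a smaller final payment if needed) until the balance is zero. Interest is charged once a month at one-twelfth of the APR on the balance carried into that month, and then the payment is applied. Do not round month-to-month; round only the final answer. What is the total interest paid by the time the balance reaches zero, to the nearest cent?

Monthly rate r = 8.2%/12 = 0.683333% = 0.00683333.
Payoff takes n = ⌈−ln(1 − rB₀/P)/ln(1+r)⌉ = ⌈22.038⌉ = 23 payments; the last is $2.93.
Total paid = 22·$76.00 + $2.93 = $1,674.93.
Total interest = total paid − principal = $1,674.93 − $1,550.00 = $124.93.

$124.93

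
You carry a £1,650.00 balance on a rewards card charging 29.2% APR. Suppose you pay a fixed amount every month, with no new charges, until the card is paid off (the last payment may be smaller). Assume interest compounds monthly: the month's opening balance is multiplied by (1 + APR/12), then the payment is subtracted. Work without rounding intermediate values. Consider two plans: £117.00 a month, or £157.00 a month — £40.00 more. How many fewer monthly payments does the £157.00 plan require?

Monthly rate r = 29.2%/12 = 2.43333% = 0.0243333.
At £117.00/mo: n = ⌈−ln(1 − rB₀/P)/ln(1+r)⌉ = 18 payments (last £56.82); total interest = total paid − £1,650.00 = £395.82.
At £157.00/mo: 13 payments (last £45.12); total interest £279.12.
Payments saved = 18 − 13 = 5.

5 fewer payments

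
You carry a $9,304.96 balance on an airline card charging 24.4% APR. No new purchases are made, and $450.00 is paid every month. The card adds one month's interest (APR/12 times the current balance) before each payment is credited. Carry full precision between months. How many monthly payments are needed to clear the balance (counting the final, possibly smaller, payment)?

Monthly rate r = 24.4%/12 = 2.03333% = 0.0203333.
Recurrence: B ← B·(1+r) − $450.00.
Month 1: interest $189.20; balance after payment $9,044.16.
Month 2: interest $183.90; balance after payment $8,778.06.
Closed form: n = −ln(1 − rB₀/P)/ln(1+r) = −ln(0.57955)/ln(1.02033) ≈ 27.100, so the balance reaches zero during payment 28.

28 payments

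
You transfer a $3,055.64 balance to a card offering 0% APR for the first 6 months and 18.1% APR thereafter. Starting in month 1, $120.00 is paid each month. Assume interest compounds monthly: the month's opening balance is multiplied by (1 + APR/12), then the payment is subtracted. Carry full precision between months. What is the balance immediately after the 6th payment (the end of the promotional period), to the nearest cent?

Promo months 1–6 at r₀ = 0%/12 = 0; months 7+ at r₁ = 18.1%/12 = 0.0150833.
After month 6 (no interest yet): B = $3,055.64 − 6·$120.00 = $2,335.64.

$2,335.64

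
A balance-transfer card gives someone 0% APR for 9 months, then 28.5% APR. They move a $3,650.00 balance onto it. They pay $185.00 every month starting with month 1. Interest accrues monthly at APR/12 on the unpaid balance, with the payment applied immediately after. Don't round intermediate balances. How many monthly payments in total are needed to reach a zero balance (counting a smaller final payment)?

Promo months 1–9 at r₀ = 0%/12 = 0; months 10+ at r₁ = 28.5%/12 = 0.02375.
After month 9 (no interest yet): B = $3,650.00 − 9·$185.00 = $1,985.00.
Then at r₁ with $185.00/mo: n₂ = −ln(1 − r₁·B/P)/ln(1+r₁) ≈ 12.53 → 13 more payments.

22 payments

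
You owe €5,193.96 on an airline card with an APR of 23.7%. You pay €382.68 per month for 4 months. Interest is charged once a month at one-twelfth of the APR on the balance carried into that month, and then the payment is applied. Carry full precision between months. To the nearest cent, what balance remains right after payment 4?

Monthly rate r = 23.7%/12 = 1.975% = 0.01975.
Each month: B ← B·(1+r) − €382.68.
Month 1: interest €102.58; balance after payment €4,913.86.
Month 2: interest €97.05; balance after payment €4,628.23.
Month 3: interest €91.41; balance after payment €4,336.96.
Month 4: interest €85.65; balance after payment €4,039.93.

€4,039.93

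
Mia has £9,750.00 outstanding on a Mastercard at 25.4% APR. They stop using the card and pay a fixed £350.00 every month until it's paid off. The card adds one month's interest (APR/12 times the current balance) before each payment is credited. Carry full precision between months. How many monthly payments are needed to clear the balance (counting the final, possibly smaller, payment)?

43 months

Monthly rate r = 25.4%/12 = 2.11667% = 0.0211667.
Recurrence: B ← B·(1+r) − £350.00.
Month 1: interest £206.38; balance after payment £9,606.38.
Month 2: interest £203.33; balance after payment £9,459.71.
Closed form: n = −ln(1 − rB₀/P)/ln(1+r) = −ln(0.41036)/ln(1.02117) ≈ 42.525, so the balance reaches zero during payment 43.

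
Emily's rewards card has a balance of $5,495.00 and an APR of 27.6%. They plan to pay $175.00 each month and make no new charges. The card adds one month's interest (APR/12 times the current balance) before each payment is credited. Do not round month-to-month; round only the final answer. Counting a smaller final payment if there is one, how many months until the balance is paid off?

57 payments

Monthly rate r = 27.6%/12 = 2.3% = 0.023.
Recurrence: B ← B·(1+r) − $175.00.
Month 1: interest $126.38; balance after payment $5,446.39.
Month 2: interest $125.27; balance after payment $5,396.65.
Closed form: n = −ln(1 − rB₀/P)/ln(1+r) = −ln(0.2778)/ln(1.023) ≈ 56.327, so the balance reaches zero during payment 57.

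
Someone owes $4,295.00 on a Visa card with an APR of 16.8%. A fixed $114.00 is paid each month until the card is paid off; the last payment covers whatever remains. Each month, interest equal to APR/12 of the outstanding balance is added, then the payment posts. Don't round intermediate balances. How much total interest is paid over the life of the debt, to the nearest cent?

$1,851.78

Monthly rate r = 16.8%/12 = 1.4% = 0.014.
Payoff takes n = ⌈−ln(1 − rB₀/P)/ln(1+r)⌉ = ⌈53.919⌉ = 54 payments; the last is $104.78.
Total paid = 53·$114.00 + $104.78 = $6,146.78.
Total interest = total paid − principal = $6,146.78 − $4,295.00 = $1,851.78.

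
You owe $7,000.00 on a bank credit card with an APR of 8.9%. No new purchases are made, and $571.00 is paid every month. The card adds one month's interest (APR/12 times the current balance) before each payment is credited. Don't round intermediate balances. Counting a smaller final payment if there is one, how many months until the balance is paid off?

13 months

Monthly rate r = 8.9%/12 = 0.741667% = 0.00741667.
Recurrence: B ← B·(1+r) − $571.00.
Month 1: interest $51.92; balance after payment $6,480.92.
Month 2: interest $48.07; balance after payment $5,957.98.
Closed form: n = −ln(1 − rB₀/P)/ln(1+r) = −ln(0.90908)/ln(1.00742) ≈ 12.900, so the balance reaches zero during payment 13.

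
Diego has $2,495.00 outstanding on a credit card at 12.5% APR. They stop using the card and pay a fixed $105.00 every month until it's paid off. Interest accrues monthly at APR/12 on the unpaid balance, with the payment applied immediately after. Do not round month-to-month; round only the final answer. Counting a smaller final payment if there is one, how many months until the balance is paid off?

28 months

Monthly rate r = 12.5%/12 = 1.04167% = 0.0104167.
Recurrence: B ← B·(1+r) − $105.00.
Month 1: interest $25.99; balance after payment $2,415.99.
Month 2: interest $25.17; balance after payment $2,336.16.
Closed form: n = −ln(1 − rB₀/P)/ln(1+r) = −ln(0.75248)/ln(1.01042) ≈ 27.442, so the balance reaches zero during payment 28.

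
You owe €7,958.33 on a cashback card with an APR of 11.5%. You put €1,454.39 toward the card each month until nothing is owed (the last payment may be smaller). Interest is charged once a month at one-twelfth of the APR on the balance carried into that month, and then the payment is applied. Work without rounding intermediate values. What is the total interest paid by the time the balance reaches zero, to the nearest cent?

Monthly rate r = 11.5%/12 = 0.958333% = 0.00958333.
Payoff takes n = ⌈−ln(1 − rB₀/P)/ln(1+r)⌉ = ⌈5.648⌉ = 6 payments; the last is €943.33.
Total paid = 5·€1,454.39 + €943.33 = €8,215.28.
Total interest = total paid − principal = €8,215.28 − €7,958.33 = €256.95.

€256.95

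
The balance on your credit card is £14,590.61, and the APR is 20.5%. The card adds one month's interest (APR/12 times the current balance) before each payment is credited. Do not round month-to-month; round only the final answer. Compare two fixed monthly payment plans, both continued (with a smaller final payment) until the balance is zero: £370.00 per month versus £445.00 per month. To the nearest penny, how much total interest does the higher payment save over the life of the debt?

£2,884.64

Monthly rate r = 20.5%/12 = 1.70833% = 0.0170833.
At £370.00/mo: n = ⌈−ln(1 − rB₀/P)/ln(1+r)⌉ = 67 payments (last £40.82); total interest = total paid − £14,590.61 = £9,870.21.
At £445.00/mo: 49 payments (last £216.18); total interest £6,985.57.
Interest saved = £9,870.21 − £6,985.57 = £2,884.64.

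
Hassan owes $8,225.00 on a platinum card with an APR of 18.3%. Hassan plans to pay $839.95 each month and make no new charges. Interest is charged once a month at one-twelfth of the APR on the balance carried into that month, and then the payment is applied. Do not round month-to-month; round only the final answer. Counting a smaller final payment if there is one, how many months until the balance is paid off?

11 months

Monthly rate r = 18.3%/12 = 1.525% = 0.01525.
Recurrence: B ← B·(1+r) − $839.95.
Month 1: interest $125.43; balance after payment $7,510.48.
Month 2: interest $114.53; balance after payment $6,785.07.
Closed form: n = −ln(1 − rB₀/P)/ln(1+r) = −ln(0.85067)/ln(1.01525) ≈ 10.686, so the balance reaches zero during payment 11.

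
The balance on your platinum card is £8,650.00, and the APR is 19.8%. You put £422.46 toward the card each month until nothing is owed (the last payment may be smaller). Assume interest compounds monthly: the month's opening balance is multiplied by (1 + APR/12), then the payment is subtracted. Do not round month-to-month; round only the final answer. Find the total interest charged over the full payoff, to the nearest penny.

£1,992.53

Monthly rate r = 19.8%/12 = 1.65% = 0.0165.
Payoff takes n = ⌈−ln(1 − rB₀/P)/ln(1+r)⌉ = ⌈25.191⌉ = 26 payments; the last is £81.03.
Total paid = 25·£422.46 + £81.03 = £10,642.53.
Total interest = total paid − principal = £10,642.53 − £8,650.00 = £1,992.53.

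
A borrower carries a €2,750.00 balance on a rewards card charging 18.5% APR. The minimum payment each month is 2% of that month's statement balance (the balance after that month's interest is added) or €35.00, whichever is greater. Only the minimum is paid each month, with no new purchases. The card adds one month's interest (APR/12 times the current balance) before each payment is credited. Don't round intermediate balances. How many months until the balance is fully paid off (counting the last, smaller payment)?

189 months

Monthly rate r = 18.5%/12 = 1.54167% = 0.0154167.
While 2% of the post-interest balance exceeds €35.00, each month B ← (B·(1+r))·(1 − 0.02), i.e. B shrinks by the factor (1+r)·0.98 = 0.99511.
This holds for months 1–96. Entering month 97 the balance is €1,717.46; 2% of the post-interest balance is now below €35.00, so the flat €35.00 minimum applies from here.
From month 97 a fixed €35.00 at rate r clears €1,717.46 in 93 more payments. Total: 96 + 93 = 189 months.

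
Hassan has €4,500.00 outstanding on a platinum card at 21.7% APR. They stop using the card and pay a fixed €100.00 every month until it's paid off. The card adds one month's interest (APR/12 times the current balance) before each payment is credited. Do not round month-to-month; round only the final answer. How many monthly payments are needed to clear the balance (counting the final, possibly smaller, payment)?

94 payments

Monthly rate r = 21.7%/12 = 1.80833% = 0.0180833.
Recurrence: B ← B·(1+r) − €100.00.
Month 1: interest €81.38; balance after payment €4,481.38.
Month 2: interest €81.04; balance after payment €4,462.41.
Closed form: n = −ln(1 − rB₀/P)/ln(1+r) = −ln(0.18625)/ln(1.01808) ≈ 93.778, so the balance reaches zero during payment 94.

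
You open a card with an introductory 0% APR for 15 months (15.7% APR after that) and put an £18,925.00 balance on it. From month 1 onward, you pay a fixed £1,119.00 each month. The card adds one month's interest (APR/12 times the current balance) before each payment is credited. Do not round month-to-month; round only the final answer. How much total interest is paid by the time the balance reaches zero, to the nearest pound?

Promo months 1–15 at r₀ = 0%/12 = 0; months 16+ at r₁ = 15.7%/12 = 0.0130833.
After month 15 (no interest yet): B = £18,925.00 − 15·£1,119.00 = £2,140.00.
Then at r₁ with £1,119.00/mo: n₂ = −ln(1 − r₁·B/P)/ln(1+r₁) ≈ 1.95 → 2 more payments.
Total paid = 16·£1,119.00 + £1,062.72 = £18,966.72; interest = £18,966.72 − £18,925.00 = £41.72.

£42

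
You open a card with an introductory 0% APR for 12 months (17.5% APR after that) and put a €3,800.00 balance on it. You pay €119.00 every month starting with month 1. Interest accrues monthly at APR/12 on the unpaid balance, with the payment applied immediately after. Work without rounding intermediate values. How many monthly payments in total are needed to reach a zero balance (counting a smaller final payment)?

Promo months 1–12 at r₀ = 0%/12 = 0; months 13+ at r₁ = 17.5%/12 = 0.0145833.
After month 12 (no interest yet): B = €3,800.00 − 12·€119.00 = €2,372.00.
Then at r₁ with €119.00/mo: n₂ = −ln(1 − r₁·B/P)/ln(1+r₁) ≈ 23.72 → 24 more payments.

36 payments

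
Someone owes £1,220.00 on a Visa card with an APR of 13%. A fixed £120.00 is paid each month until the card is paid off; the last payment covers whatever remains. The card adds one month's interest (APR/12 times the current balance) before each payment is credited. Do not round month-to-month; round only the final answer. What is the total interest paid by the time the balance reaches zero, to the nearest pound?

Monthly rate r = 13%/12 = 1.08333% = 0.0108333.
Payoff takes n = ⌈−ln(1 − rB₀/P)/ln(1+r)⌉ = ⌈10.830⌉ = 11 payments; the last is £99.64.
Total paid = 10·£120.00 + £99.64 = £1,299.64.
Total interest = total paid − principal = £1,299.64 − £1,220.00 = £79.64.

£80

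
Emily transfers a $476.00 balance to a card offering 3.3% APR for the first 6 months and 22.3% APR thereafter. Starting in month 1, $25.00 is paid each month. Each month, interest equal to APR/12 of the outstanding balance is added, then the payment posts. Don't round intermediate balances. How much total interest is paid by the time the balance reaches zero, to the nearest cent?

$60.02

Promo months 1–6 at r₀ = 3.3%/12 = 0.00275; months 7+ at r₁ = 22.3%/12 = 0.0185833.
After month 6: iterate B ← B·(1+r₀) − $25.00 for 6 months → $332.87.
Then at r₁ with $25.00/mo: n₂ = −ln(1 − r₁·B/P)/ln(1+r₁) ≈ 15.44 → 16 more payments.
Total paid = 21·$25.00 + $11.02 = $536.02; interest = $536.02 − $476.00 = $60.02.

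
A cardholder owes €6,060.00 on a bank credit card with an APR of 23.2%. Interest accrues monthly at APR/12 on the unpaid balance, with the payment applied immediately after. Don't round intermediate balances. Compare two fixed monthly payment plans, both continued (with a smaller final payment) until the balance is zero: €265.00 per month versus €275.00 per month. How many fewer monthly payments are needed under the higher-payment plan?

2 fewer payments

Monthly rate r = 23.2%/12 = 1.93333% = 0.0193333.
At €265.00/mo: n = ⌈−ln(1 − rB₀/P)/ln(1+r)⌉ = 31 payments (last €127.05); total interest = total paid − €6,060.00 = €2,017.05.
At €275.00/mo: 29 payments (last €273.20); total interest €1,913.20.
Payments saved = 31 − 29 = 2.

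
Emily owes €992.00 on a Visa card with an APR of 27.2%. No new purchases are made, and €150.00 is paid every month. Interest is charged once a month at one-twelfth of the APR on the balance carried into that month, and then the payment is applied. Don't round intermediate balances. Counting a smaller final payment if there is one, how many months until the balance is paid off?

8 payments

Monthly rate r = 27.2%/12 = 2.26667% = 0.0226667.
Recurrence: B ← B·(1+r) − €150.00.
Month 1: interest €22.49; balance after payment €864.49.
Month 2: interest €19.60; balance after payment €734.08.
Closed form: n = −ln(1 − rB₀/P)/ln(1+r) = −ln(0.8501)/ln(1.02267) ≈ 7.246, so the balance reaches zero during payment 8.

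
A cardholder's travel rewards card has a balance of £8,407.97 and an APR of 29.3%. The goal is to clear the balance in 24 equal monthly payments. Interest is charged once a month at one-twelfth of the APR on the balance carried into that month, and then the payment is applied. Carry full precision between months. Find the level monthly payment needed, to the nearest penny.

£467.09

Monthly rate r = 29.3%/12 = 2.44167% = 0.0244167.
Level-payment amortization: P = B₀·r / (1 − (1+r)^(−n)) = 8407.97·0.0244167 / (1 − 1.02442^(−24)).
Denominator 1 − (1+r)^(−24) = 0.439519192.
P = 205.295 / 0.439519192 ≈ 467.09.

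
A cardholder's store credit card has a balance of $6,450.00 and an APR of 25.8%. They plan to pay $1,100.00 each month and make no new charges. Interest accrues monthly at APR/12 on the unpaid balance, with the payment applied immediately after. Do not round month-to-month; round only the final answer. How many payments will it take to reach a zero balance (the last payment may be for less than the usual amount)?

7 months

Monthly rate r = 25.8%/12 = 2.15% = 0.0215.
Recurrence: B ← B·(1+r) − $1,100.00.
Month 1: interest $138.68; balance after payment $5,488.68.
Month 2: interest $118.01; balance after payment $4,506.68.
Closed form: n = −ln(1 − rB₀/P)/ln(1+r) = −ln(0.87393)/ln(1.0215) ≈ 6.335, so the balance reaches zero during payment 7.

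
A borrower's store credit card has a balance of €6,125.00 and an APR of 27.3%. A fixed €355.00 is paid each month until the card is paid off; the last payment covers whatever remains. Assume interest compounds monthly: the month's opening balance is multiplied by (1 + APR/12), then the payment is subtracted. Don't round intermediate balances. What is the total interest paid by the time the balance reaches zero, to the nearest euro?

€1,741

Monthly rate r = 27.3%/12 = 2.275% = 0.02275.
Payoff takes n = ⌈−ln(1 − rB₀/P)/ln(1+r)⌉ = ⌈22.157⌉ = 23 payments; the last is €56.40.
Total paid = 22·€355.00 + €56.40 = €7,866.40.
Total interest = total paid − principal = €7,866.40 − €6,125.00 = €1,741.40.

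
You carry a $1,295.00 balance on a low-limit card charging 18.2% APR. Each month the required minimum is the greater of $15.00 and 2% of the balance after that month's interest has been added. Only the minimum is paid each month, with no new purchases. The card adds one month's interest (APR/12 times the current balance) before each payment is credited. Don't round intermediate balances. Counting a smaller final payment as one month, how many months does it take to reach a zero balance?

Monthly rate r = 18.2%/12 = 1.51667% = 0.0151667.
While 2% of the post-interest balance exceeds $15.00, each month B ← (B·(1+r))·(1 − 0.02), i.e. B shrinks by the factor (1+r)·0.98 = 0.99486.
This holds for months 1–109. Entering month 110 the balance is $738.73; 2% of the post-interest balance is now below $15.00, so the flat $15.00 minimum applies from here.
From month 110 a fixed $15.00 at rate r clears $738.73 in 92 more payments. Total: 109 + 92 = 201 months.

201 months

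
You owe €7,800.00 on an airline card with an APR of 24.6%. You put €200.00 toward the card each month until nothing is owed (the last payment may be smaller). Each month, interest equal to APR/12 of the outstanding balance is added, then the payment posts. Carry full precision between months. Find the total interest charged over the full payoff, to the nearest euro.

Monthly rate r = 24.6%/12 = 2.05% = 0.0205.
Payoff takes n = ⌈−ln(1 − rB₀/P)/ln(1+r)⌉ = ⌈79.188⌉ = 80 payments; the last is €37.93.
Total paid = 79·€200.00 + €37.93 = €15,837.93.
Total interest = total paid − principal = €15,837.93 − €7,800.00 = €8,037.93.

€8,038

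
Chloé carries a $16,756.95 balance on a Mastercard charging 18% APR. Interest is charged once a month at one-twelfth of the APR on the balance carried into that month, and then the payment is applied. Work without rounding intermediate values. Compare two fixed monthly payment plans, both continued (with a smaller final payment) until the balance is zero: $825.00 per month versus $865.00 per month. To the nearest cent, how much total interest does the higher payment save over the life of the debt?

Monthly rate r = 18%/12 = 1.5% = 0.015.
At $825.00/mo: n = ⌈−ln(1 − rB₀/P)/ln(1+r)⌉ = 25 payments (last $336.42); total interest = total paid − $16,756.95 = $3,379.47.
At $865.00/mo: 24 payments (last $51.11); total interest $3,189.16.
Interest saved = $3,379.47 − $3,189.16 = $190.31.

$190.31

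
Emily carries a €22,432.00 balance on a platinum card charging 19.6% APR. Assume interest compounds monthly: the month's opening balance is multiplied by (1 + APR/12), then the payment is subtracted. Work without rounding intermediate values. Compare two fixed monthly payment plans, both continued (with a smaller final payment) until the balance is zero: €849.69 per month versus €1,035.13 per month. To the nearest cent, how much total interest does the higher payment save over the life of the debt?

Monthly rate r = 19.6%/12 = 1.63333% = 0.0163333.
At €849.69/mo: n = ⌈−ln(1 − rB₀/P)/ln(1+r)⌉ = 35 payments (last €703.01); total interest = total paid − €22,432.00 = €7,160.47.
At €1,035.13/mo: 27 payments (last €1,000.18); total interest €5,481.56.
Interest saved = €7,160.47 − €5,481.56 = €1,678.91.

€1,678.91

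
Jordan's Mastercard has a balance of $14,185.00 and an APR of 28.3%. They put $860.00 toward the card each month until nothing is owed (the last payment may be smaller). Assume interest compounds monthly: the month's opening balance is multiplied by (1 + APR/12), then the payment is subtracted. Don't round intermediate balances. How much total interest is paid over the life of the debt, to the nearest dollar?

$3,992

Monthly rate r = 28.3%/12 = 2.35833% = 0.0235833.
Payoff takes n = ⌈−ln(1 − rB₀/P)/ln(1+r)⌉ = ⌈21.135⌉ = 22 payments; the last is $116.95.
Total paid = 21·$860.00 + $116.95 = $18,176.95.
Total interest = total paid − principal = $18,176.95 − $14,185.00 = $3,991.95.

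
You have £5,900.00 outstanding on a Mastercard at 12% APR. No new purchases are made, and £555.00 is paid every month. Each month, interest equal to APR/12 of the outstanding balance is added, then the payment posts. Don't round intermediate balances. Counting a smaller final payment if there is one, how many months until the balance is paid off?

Monthly rate r = 12%/12 = 1% = 0.01.
Recurrence: B ← B·(1+r) − £555.00.
Month 1: interest £59.00; balance after payment £5,404.00.
Month 2: interest £54.04; balance after payment £4,903.04.
Closed form: n = −ln(1 − rB₀/P)/ln(1+r) = −ln(0.89369)/ln(1.01) ≈ 11.295, so the balance reaches zero during payment 12.

12 payments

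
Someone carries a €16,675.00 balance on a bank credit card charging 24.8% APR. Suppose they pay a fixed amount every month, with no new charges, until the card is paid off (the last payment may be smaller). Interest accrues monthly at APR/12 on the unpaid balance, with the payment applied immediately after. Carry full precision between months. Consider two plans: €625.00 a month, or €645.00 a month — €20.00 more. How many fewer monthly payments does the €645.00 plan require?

Monthly rate r = 24.8%/12 = 2.06667% = 0.0206667.
At €625.00/mo: n = ⌈−ln(1 − rB₀/P)/ln(1+r)⌉ = 40 payments (last €117.37); total interest = total paid − €16,675.00 = €7,817.37.
At €645.00/mo: 38 payments (last €232.28); total interest €7,422.28.
Payments saved = 40 − 38 = 2.

2 fewer payments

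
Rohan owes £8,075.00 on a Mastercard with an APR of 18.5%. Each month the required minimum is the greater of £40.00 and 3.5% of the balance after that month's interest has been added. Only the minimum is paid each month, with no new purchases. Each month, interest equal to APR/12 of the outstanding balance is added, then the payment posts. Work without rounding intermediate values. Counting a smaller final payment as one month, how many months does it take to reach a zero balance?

135 months

Monthly rate r = 18.5%/12 = 1.54167% = 0.0154167.
While 3.5% of the post-interest balance exceeds £40.00, each month B ← (B·(1+r))·(1 − 0.035), i.e. B shrinks by the factor (1+r)·0.965 = 0.97988.
This holds for months 1–97. Entering month 98 the balance is £1,124.06; 3.5% of the post-interest balance is now below £40.00, so the flat £40.00 minimum applies from here.
From month 98 a fixed £40.00 at rate r clears £1,124.06 in 38 more payments. Total: 97 + 38 = 135 months.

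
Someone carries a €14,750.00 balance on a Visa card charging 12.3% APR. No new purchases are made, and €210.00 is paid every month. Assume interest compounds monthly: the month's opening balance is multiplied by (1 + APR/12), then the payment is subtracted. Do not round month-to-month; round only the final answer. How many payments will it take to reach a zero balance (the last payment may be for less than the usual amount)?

125 months

Monthly rate r = 12.3%/12 = 1.025% = 0.01025.
Recurrence: B ← B·(1+r) − €210.00.
Month 1: interest €151.19; balance after payment €14,691.19.
Month 2: interest €150.58; balance after payment €14,631.77.
Closed form: n = −ln(1 − rB₀/P)/ln(1+r) = −ln(0.28006)/ln(1.01025) ≈ 124.806, so the balance reaches zero during payment 125.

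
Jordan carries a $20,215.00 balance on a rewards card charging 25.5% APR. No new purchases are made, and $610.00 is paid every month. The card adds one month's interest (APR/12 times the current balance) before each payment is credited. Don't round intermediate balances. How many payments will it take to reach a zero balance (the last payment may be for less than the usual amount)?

58 months

Monthly rate r = 25.5%/12 = 2.125% = 0.02125.
Recurrence: B ← B·(1+r) − $610.00.
Month 1: interest $429.57; balance after payment $20,034.57.
Month 2: interest $425.73; balance after payment $19,850.30.
Closed form: n = −ln(1 − rB₀/P)/ln(1+r) = −ln(0.29579)/ln(1.02125) ≈ 57.930, so the balance reaches zero during payment 58.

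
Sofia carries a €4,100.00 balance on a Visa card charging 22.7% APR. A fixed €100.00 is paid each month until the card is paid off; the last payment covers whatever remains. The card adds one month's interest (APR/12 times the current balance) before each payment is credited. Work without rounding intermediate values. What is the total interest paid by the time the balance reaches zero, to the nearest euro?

Monthly rate r = 22.7%/12 = 1.89167% = 0.0189167.
Payoff takes n = ⌈−ln(1 − rB₀/P)/ln(1+r)⌉ = ⌈79.736⌉ = 80 payments; the last is €73.78.
Total paid = 79·€100.00 + €73.78 = €7,973.78.
Total interest = total paid − principal = €7,973.78 − €4,100.00 = €3,873.78.

€3,874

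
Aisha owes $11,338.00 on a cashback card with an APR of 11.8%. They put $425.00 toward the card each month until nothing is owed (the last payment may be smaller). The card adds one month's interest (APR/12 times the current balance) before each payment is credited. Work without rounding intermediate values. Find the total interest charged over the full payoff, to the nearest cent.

$1,876.90

Monthly rate r = 11.8%/12 = 0.983333% = 0.00983333.
Payoff takes n = ⌈−ln(1 − rB₀/P)/ln(1+r)⌉ = ⌈31.093⌉ = 32 payments; the last is $39.90.
Total paid = 31·$425.00 + $39.90 = $13,214.90.
Total interest = total paid − principal = $13,214.90 − $11,338.00 = $1,876.90.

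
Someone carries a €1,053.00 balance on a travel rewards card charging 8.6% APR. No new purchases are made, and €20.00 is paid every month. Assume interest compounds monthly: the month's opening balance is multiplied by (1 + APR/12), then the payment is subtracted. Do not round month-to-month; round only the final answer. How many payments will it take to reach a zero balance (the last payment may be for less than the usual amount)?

67 payments

Monthly rate r = 8.6%/12 = 0.716667% = 0.00716667.
Recurrence: B ← B·(1+r) − €20.00.
Month 1: interest €7.55; balance after payment €1,040.55.
Month 2: interest €7.46; balance after payment €1,028.00.
Closed form: n = −ln(1 − rB₀/P)/ln(1+r) = −ln(0.62267)/ln(1.00717) ≈ 66.339, so the balance reaches zero during payment 67.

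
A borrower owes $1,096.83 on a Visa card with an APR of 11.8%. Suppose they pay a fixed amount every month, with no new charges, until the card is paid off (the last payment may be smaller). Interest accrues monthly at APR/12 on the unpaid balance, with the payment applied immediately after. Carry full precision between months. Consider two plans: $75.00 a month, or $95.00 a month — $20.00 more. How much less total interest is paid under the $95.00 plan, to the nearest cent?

$19.97

Monthly rate r = 11.8%/12 = 0.983333% = 0.00983333.
At $75.00/mo: n = ⌈−ln(1 − rB₀/P)/ln(1+r)⌉ = 16 payments (last $65.03); total interest = total paid − $1,096.83 = $93.20.
At $95.00/mo: 13 payments (last $30.06); total interest $73.23.
Interest saved = $93.20 − $73.23 = $19.97.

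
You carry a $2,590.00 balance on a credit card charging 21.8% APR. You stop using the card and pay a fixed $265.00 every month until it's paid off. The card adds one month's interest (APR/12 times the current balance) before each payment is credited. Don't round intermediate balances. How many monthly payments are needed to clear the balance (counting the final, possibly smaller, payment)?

Monthly rate r = 21.8%/12 = 1.81667% = 0.0181667.
Recurrence: B ← B·(1+r) − $265.00.
Month 1: interest $47.05; balance after payment $2,372.05.
Month 2: interest $43.09; balance after payment $2,150.14.
Closed form: n = −ln(1 − rB₀/P)/ln(1+r) = −ln(0.82245)/ln(1.01817) ≈ 10.857, so the balance reaches zero during payment 11.

11 months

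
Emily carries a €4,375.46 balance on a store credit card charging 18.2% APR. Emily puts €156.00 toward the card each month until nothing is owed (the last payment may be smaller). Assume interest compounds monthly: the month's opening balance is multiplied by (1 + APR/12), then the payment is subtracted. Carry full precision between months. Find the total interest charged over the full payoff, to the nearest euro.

€1,367

Monthly rate r = 18.2%/12 = 1.51667% = 0.0151667.
Payoff takes n = ⌈−ln(1 − rB₀/P)/ln(1+r)⌉ = ⌈36.808⌉ = 37 payments; the last is €126.27.
Total paid = 36·€156.00 + €126.27 = €5,742.27.
Total interest = total paid − principal = €5,742.27 − €4,375.46 = €1,366.81.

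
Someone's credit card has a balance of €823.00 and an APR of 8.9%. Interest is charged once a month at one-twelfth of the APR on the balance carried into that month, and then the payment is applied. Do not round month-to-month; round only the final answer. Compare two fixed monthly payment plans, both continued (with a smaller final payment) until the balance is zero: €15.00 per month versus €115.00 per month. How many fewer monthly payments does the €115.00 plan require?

Monthly rate r = 8.9%/12 = 0.741667% = 0.00741667.
At €15.00/mo: n = ⌈−ln(1 − rB₀/P)/ln(1+r)⌉ = 71 payments (last €10.54); total interest = total paid − €823.00 = €237.54.
At €115.00/mo: 8 payments (last €43.88); total interest €25.88.
Payments saved = 71 − 8 = 63.

63 fewer payments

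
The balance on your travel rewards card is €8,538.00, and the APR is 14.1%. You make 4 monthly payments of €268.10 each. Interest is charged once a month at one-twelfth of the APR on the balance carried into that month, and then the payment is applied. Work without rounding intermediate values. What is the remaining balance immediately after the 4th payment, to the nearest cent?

Monthly rate r = 14.1%/12 = 1.175% = 0.01175.
Each month: B ← B·(1+r) − €268.10.
Month 1: interest €100.32; balance after payment €8,370.22.
Month 2: interest €98.35; balance after payment €8,200.47.
Month 3: interest €96.36; balance after payment €8,028.73.
Month 4: interest €94.34; balance after payment €7,854.96.

€7,854.96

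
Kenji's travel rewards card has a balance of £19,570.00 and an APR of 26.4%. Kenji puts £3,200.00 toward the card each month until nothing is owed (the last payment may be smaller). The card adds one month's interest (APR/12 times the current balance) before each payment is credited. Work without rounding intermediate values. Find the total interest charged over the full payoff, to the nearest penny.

£1,686.33

Monthly rate r = 26.4%/12 = 2.2% = 0.022.
Payoff takes n = ⌈−ln(1 − rB₀/P)/ln(1+r)⌉ = ⌈6.640⌉ = 7 payments; the last is £2,056.33.
Total paid = 6·£3,200.00 + £2,056.33 = £21,256.33.
Total interest = total paid − principal = £21,256.33 − £19,570.00 = £1,686.33.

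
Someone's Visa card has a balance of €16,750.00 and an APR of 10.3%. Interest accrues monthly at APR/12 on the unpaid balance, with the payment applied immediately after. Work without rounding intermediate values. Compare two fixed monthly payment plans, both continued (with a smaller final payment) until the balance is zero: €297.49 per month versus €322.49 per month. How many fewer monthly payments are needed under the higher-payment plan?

Monthly rate r = 10.3%/12 = 0.858333% = 0.00858333.
At €297.49/mo: n = ⌈−ln(1 − rB₀/P)/ln(1+r)⌉ = 78 payments (last €75.32); total interest = total paid − €16,750.00 = €6,232.05.
At €322.49/mo: 70 payments (last €20.22); total interest €5,522.03.
Payments saved = 78 − 70 = 8.

8 fewer payments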